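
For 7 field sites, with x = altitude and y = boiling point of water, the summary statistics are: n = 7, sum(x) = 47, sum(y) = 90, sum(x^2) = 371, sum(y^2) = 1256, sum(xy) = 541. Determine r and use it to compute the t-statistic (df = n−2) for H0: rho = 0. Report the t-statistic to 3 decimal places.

-3.685

S_xy = nΣxy − ΣxΣy = 7·541 − 47·90 = 3787 − 4230 = -443
S_xx = nΣx² − (Σx)² = 7·371 − 47² = 2597 − 2209 = 388
S_yy = nΣy² − (Σy)² = 7·1256 − 90² = 8792 − 8100 = 692
r = S_xy / √(S_xx·S_yy) = -443 / √(388·692) = -443 / √268496 = -443 / 518.1660 = -0.8549
t = r·√(n−2)/√(1−r²) = -0.8549·√5 / √(1−0.730854) = -1.911615 / 0.518793 = -3.685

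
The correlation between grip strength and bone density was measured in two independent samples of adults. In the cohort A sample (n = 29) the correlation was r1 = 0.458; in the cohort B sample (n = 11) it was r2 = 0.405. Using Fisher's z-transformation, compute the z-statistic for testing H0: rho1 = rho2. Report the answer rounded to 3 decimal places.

z1 = atanh(0.458) = 0.494777,  z2 = atanh(0.405) = 0.429616
SE = √(1/(n1−3) + 1/(n2−3)) = √(1/26 + 1/8) = √(0.0384615 + 0.1250000) = √0.1634615 = 0.404304
z = (z1 − z2)/SE = (0.494777 − 0.429616) / 0.404304 = 0.065161 / 0.404304 = 0.161

0.161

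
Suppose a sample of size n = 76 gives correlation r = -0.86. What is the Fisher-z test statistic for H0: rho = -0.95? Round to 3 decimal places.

Fisher z: atanh(-0.86) = -1.293345, atanh(-0.95) = -1.831781
z = (z_r − z_0)·√(n−3) = (-1.293345 − (-1.831781))·√73 = 0.538436 · 8.544004 = 4.600

4.600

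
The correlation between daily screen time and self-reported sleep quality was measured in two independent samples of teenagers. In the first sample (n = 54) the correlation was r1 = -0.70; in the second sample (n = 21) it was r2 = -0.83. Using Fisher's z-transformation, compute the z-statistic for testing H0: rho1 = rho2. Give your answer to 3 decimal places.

1.170

Fisher z-transforms: z1 = atanh(-0.70) = -0.867301, z2 = atanh(-0.83) = -1.188136; difference d = 0.320835
Var(d) = 1/51 + 1/18 = 0.0196078 + 0.0555556 = 0.0751634
z = d/√Var(d) = 0.320835 / √0.0751634 = 0.320835 / 0.274159 = 1.170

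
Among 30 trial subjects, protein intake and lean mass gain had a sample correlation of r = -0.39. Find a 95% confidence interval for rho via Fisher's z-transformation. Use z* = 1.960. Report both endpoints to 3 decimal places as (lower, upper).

Fisher z: z_r = atanh(r) = ½·ln((1+(-0.39))/(1−(-0.39))) = -0.411800
SE(z) = 1/√(n−3) = 1/√27 = 0.192450
95% ⇒ z* = 1.960; margin = 1.960·0.192450 = 0.377202
CI on z-scale: (-0.789002, -0.034598)
Back-transform: tanh(-0.789002) = -0.657843, tanh(-0.034598) = -0.034584

(-0.658, -0.035)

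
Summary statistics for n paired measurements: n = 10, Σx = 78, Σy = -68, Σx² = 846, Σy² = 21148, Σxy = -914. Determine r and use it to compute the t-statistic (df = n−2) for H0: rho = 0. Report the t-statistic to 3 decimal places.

-0.497

S_xy = nΣxy − ΣxΣy = 10·(-914) − 78·(-68) = -9140 − (-5304) = -3836
S_xx = nΣx² − (Σx)² = 10·846 − 78² = 8460 − 6084 = 2376
S_yy = nΣy² − (Σy)² = 10·21148 − (-68)² = 211480 − 4624 = 206856
r = S_xy / √(S_xx·S_yy) = -3836 / √(2376·206856) = -3836 / √491489856 = -3836 / 22169.5705 = -0.1730
t = r·√(n−2)/√(1−r²) = -0.1730·√8 / √(1−0.029929) = -0.489318 / 0.984922 = -0.497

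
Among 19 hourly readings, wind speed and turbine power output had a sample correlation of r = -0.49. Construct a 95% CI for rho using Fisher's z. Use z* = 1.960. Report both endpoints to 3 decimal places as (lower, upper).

Fisher z: z_r = atanh(r) = ½·ln((1+(-0.49))/(1−(-0.49))) = -0.536060
SE(z) = 1/√(n−3) = 1/√16 = 0.250000
95% ⇒ z* = 1.960; margin = 1.960·0.250000 = 0.490000
CI on z-scale: (-1.026060, -0.046060)
Back-transform: tanh(-1.026060) = -0.772323, tanh(-0.046060) = -0.046027

(-0.772, -0.046)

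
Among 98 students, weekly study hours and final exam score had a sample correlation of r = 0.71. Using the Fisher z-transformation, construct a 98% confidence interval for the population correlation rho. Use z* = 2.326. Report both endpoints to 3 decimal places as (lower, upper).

(0.571, 0.810)

z_r = atanh(0.71) = 0.887184;  SE = 1/√(n−3) = 1/√95 = 0.102598
z-limits: 0.887184 ± 2.326·0.102598 = 0.887184 ± 0.238643 = [0.648541, 1.125827]
ρ-limits: (tanh 0.648541, tanh 1.125827) = (0.571, 0.810)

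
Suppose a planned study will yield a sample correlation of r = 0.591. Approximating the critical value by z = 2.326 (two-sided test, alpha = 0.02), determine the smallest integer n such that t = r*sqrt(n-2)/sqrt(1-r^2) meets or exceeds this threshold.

13

Need r·√(n−2)/√(1−r²) ≥ 2.326
√(n−2) ≥ 2.326·√(1−0.349281) / 0.591 = 2.326·0.806672 / 0.591 = 3.1748
n−2 ≥ 10.0794  ⇒  n ≥ 12.0794
Smallest integer n = 13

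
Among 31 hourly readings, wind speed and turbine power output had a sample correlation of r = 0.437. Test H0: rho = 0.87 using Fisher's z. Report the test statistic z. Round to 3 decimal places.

-4.575

z_r = atanh(0.437) = 0.468517,  z_0 = atanh(0.87) = 1.333080
SE = 1/√(n−3) = 1/√28 = 0.188982
z = (z_r − z_0)/SE = (0.468517 − 1.333080) / 0.188982 = -0.864563 / 0.188982 = -4.575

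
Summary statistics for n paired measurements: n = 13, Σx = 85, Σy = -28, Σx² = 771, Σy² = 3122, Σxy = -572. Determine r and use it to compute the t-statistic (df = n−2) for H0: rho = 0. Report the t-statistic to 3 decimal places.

Numerator: nΣxy − (Σx)(Σy) = 13·(-572) − (85)(-28) = -5056
Denominator: √[(nΣx²−(Σx)²)(nΣy²−(Σy)²)]
  nΣx²−(Σx)² = 13·771 − 7225 = 2798;  nΣy²−(Σy)² = 13·3122 − 784 = 39802
  √(2798·39802) = √111365996 = 10553.0089
r = -5056 / 10553.0089 = -0.4791
t = r·√(n−2)/√(1−r²) = -0.4791·√11 / √(1−0.229537) = -1.588995 / 0.877760 = -1.810

-1.810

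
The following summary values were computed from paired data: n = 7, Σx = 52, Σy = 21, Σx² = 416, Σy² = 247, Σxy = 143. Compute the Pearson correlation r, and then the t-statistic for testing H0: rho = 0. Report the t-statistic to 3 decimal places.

-0.399

S_xy = nΣxy − ΣxΣy = 7·143 − 52·21 = 1001 − 1092 = -91
S_xx = nΣx² − (Σx)² = 7·416 − 52² = 2912 − 2704 = 208
S_yy = nΣy² − (Σy)² = 7·247 − 21² = 1729 − 441 = 1288
r = S_xy / √(S_xx·S_yy) = -91 / √(208·1288) = -91 / √267904 = -91 / 517.5944 = -0.1758
t = r·√(n−2)/√(1−r²) = -0.1758·√5 / √(1−0.030906) = -0.393101 / 0.984426 = -0.399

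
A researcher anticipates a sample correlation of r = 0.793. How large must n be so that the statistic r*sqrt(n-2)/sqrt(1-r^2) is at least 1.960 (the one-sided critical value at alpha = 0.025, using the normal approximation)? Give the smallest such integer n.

5

Need r·√(n−2)/√(1−r²) ≥ 1.960
√(n−2) ≥ 1.960·√(1−0.628849) / 0.793 = 1.960·0.609222 / 0.793 = 1.5058
n−2 ≥ 2.2674  ⇒  n ≥ 4.2674
Smallest integer n = 5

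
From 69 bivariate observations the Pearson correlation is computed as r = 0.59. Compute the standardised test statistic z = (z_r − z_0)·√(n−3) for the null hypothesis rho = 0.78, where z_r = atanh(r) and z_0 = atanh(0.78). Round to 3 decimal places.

-2.987

z_r = atanh(0.59) = 0.677666,  z_0 = atanh(0.78) = 1.045371
SE = 1/√(n−3) = 1/√66 = 0.123091
z = (z_r − z_0)/SE = (0.677666 − 1.045371) / 0.123091 = -0.367705 / 0.123091 = -2.987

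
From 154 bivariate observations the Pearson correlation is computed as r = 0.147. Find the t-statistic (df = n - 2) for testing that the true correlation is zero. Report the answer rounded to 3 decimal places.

1.832

1 − r² = 1 − 0.021609 = 0.978391;  √(1−r²) = 0.989136
√(n−2) = √152 = 12.328828
t = r·√(n−2)/√(1−r²) = 0.147 · 12.328828 / 0.989136 = 1.832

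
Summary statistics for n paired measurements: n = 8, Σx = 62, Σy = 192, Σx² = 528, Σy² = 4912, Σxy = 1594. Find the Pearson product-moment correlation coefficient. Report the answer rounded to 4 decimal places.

S_xy = nΣxy − ΣxΣy = 8·1594 − 62·192 = 12752 − 11904 = 848
S_xx = nΣx² − (Σx)² = 8·528 − 62² = 4224 − 3844 = 380
S_yy = nΣy² − (Σy)² = 8·4912 − 192² = 39296 − 36864 = 2432
r = S_xy / √(S_xx·S_yy) = 848 / √(380·2432) = 848 / √924160 = 848 / 961.3324 = 0.8821

0.8821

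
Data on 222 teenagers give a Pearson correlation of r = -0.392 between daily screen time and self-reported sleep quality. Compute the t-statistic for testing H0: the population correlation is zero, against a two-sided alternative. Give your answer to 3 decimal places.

-6.320

1 − r² = 1 − 0.153664 = 0.846336;  √(1−r²) = 0.919965
√(n−2) = √220 = 14.832397
t = r·√(n−2)/√(1−r²) = -0.392 · 14.832397 / 0.919965 = -6.320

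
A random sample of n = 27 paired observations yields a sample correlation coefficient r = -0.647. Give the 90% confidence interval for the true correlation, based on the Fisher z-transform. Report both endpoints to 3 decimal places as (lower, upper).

Fisher z: z_r = atanh(r) = ½·ln((1+(-0.647))/(1−(-0.647))) = -0.770121
SE(z) = 1/√(n−3) = 1/√24 = 0.204124
90% ⇒ z* = 1.645; margin = 1.645·0.204124 = 0.335784
CI on z-scale: (-1.105905, -0.434337)
Back-transform: tanh(-1.105905) = -0.802610, tanh(-0.434337) = -0.408939

(-0.803, -0.409)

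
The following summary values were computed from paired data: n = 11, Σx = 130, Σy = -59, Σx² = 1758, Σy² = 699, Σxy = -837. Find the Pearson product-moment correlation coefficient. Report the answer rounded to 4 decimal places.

Numerator: nΣxy − (Σx)(Σy) = 11·(-837) − (130)(-59) = -1537
Denominator: √[(nΣx²−(Σx)²)(nΣy²−(Σy)²)]
  nΣx²−(Σx)² = 11·1758 − 16900 = 2438;  nΣy²−(Σy)² = 11·699 − 3481 = 4208
  √(2438·4208) = √10259104 = 3202.9836
r = -1537 / 3202.9836 = -0.4799

-0.4799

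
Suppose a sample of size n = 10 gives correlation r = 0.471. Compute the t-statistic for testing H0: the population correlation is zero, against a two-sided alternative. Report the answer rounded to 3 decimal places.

1 − r² = 1 − 0.221841 = 0.778159;  √(1−r²) = 0.882133
√(n−2) = √8 = 2.828427
t = r·√(n−2)/√(1−r²) = 0.471 · 2.828427 / 0.882133 = 1.510

1.510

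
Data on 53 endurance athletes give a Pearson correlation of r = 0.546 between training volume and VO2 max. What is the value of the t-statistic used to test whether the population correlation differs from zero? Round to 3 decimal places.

1 − r² = 1 − 0.298116 = 0.701884;  √(1−r²) = 0.837785
√(n−2) = √51 = 7.141428
t = r·√(n−2)/√(1−r²) = 0.546 · 7.141428 / 0.837785 = 4.654

4.654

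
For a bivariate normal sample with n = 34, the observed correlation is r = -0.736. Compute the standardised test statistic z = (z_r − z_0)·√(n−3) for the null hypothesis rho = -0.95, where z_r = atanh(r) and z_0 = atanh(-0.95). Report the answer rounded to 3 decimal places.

4.956

Fisher z: atanh(-0.736) = -0.941695, atanh(-0.95) = -1.831781
z = (z_r − z_0)·√(n−3) = (-0.941695 − (-1.831781))·√31 = 0.890086 · 5.567764 = 4.956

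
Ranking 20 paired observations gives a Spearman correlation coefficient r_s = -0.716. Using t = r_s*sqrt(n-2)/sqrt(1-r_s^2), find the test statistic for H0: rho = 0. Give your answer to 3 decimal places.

-4.351

1 − r_s² = 1 − 0.512656 = 0.487344;  √(1−r_s²) = 0.698100
√(n−2) = √18 = 4.242641
t = r_s·√(n−2)/√(1−r_s²) = -0.716 · 4.242641 / 0.698100 = -4.351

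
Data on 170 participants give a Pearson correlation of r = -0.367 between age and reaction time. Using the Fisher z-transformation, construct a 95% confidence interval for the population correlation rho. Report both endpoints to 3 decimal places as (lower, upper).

z_r = atanh(-0.367) = -0.384952;  SE = 1/√(n−3) = 1/√167 = 0.077382
z-limits: -0.384952 ± 1.960·0.077382 = -0.384952 ± 0.151669 = [-0.536621, -0.233283]
ρ-limits: (tanh -0.536621, tanh -0.233283) = (-0.490, -0.229)

(-0.490, -0.229)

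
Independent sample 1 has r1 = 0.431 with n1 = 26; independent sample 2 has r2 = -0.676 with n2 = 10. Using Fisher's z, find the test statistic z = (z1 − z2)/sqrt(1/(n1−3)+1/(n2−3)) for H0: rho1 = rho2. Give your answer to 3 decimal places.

2.972

z1 = atanh(0.431) = 0.461124,  z2 = atanh(-0.676) = -0.821711
SE = √(1/(n1−3) + 1/(n2−3)) = √(1/23 + 1/7) = √(0.0434783 + 0.1428571) = √0.1863354 = 0.431666
z = (z1 − z2)/SE = (0.461124 − (-0.821711)) / 0.431666 = 1.282835 / 0.431666 = 2.972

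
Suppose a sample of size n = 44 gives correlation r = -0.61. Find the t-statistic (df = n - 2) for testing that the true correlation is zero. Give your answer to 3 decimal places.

-4.989

t = r·√(n−2) / √(1−r²) with r = -0.61, n = 44
  = -0.61·√42 / √(1 − 0.3721)
  = -0.61·6.480741 / 0.792401
  = -3.953252 / 0.792401 = -4.989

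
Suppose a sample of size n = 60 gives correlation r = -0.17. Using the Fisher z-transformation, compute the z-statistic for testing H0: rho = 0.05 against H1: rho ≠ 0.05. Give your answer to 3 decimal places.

-1.674

z_r = atanh(-0.17) = -0.171667,  z_0 = atanh(0.05) = 0.050042
SE = 1/√(n−3) = 1/√57 = 0.132453
z = (z_r − z_0)/SE = (-0.171667 − 0.050042) / 0.132453 = -0.221709 / 0.132453 = -1.674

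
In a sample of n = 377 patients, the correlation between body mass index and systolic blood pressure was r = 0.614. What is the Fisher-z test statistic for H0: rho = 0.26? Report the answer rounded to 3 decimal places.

8.687

Fisher z: atanh(0.614) = 0.715317, atanh(0.26) = 0.266108
z = (z_r − z_0)·√(n−3) = (0.715317 − 0.266108)·√374 = 0.449209 · 19.339080 = 8.687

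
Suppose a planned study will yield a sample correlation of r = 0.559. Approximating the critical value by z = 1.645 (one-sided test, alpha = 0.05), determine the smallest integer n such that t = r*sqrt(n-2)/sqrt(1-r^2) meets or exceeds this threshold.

r√(n−2)/√(1−r²) ≥ 1.645  ⇔  n−2 ≥ (1.645)²·(1−r²)/r²
(1−r²)/r² = (1−0.312481)/0.312481 = 2.2002
n ≥ 2 + 2.706025·2.2002 = 2 + 5.9538 = 7.9538
⌈7.9538⌉ = 8

8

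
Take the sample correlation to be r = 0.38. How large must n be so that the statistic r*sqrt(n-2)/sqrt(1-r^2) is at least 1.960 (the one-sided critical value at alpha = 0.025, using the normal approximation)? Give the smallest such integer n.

25

r√(n−2)/√(1−r²) ≥ 1.960  ⇔  n−2 ≥ (1.960)²·(1−r²)/r²
(1−r²)/r² = (1−0.1444)/0.1444 = 5.9252
n ≥ 2 + 3.8416·5.9252 = 2 + 22.7622 = 24.7622
⌈24.7622⌉ = 25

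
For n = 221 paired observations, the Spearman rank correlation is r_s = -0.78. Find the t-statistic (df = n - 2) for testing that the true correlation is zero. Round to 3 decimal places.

-18.446

t = r_s·√(n−2) / √(1−r_s²) with r_s = -0.78, n = 221
  = -0.78·√219 / √(1 − 0.6084)
  = -0.78·14.798649 / 0.625780
  = -11.542946 / 0.625780 = -18.446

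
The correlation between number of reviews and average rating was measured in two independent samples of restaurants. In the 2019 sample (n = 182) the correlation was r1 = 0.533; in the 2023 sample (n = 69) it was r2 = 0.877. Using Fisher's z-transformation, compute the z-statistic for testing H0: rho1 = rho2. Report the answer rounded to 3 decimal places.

Fisher z-transforms: z1 = atanh(0.533) = 0.594326, z2 = atanh(0.877) = 1.362623; difference d = -0.768297
Var(d) = 1/179 + 1/66 = 0.0055866 + 0.0151515 = 0.0207381
z = d/√Var(d) = -0.768297 / √0.0207381 = -0.768297 / 0.144007 = -5.335

-5.335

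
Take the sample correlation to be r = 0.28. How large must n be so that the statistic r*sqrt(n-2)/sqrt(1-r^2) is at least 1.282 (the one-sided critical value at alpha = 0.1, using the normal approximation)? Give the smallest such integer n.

r√(n−2)/√(1−r²) ≥ 1.282  ⇔  n−2 ≥ (1.282)²·(1−r²)/r²
(1−r²)/r² = (1−0.0784)/0.0784 = 11.7551
n ≥ 2 + 1.643524·11.7551 = 2 + 19.3198 = 21.3198
⌈21.3198⌉ = 22

22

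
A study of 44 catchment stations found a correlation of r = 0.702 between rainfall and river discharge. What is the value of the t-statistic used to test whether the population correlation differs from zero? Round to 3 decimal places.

6.388

t = r·√(n−2) / √(1−r²) with r = 0.702, n = 44
  = 0.702·√42 / √(1 − 0.492804)
  = 0.702·6.480741 / 0.712177
  = 4.549480 / 0.712177 = 6.388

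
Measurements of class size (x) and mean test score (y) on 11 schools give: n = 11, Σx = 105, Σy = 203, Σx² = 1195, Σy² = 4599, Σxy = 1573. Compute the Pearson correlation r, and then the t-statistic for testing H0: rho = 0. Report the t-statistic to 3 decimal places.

S_xy = nΣxy − ΣxΣy = 11·1573 − 105·203 = 17303 − 21315 = -4012
S_xx = nΣx² − (Σx)² = 11·1195 − 105² = 13145 − 11025 = 2120
S_yy = nΣy² − (Σy)² = 11·4599 − 203² = 50589 − 41209 = 9380
r = S_xy / √(S_xx·S_yy) = -4012 / √(2120·9380) = -4012 / √19885600 = -4012 / 4459.3273 = -0.8997
t = r·√(n−2)/√(1−r²) = -0.8997·√9 / √(1−0.809460) = -2.699100 / 0.436509 = -6.183

-6.183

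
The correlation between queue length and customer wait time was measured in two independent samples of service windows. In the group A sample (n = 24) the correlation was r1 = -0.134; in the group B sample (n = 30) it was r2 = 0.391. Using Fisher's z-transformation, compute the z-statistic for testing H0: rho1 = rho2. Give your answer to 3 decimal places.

-1.883

Fisher z-transforms: z1 = atanh(-0.134) = -0.134811, z2 = atanh(0.391) = 0.412980; difference d = -0.547791
Var(d) = 1/21 + 1/27 = 0.0476190 + 0.0370370 = 0.0846560
z = d/√Var(d) = -0.547791 / √0.0846560 = -0.547791 / 0.290957 = -1.883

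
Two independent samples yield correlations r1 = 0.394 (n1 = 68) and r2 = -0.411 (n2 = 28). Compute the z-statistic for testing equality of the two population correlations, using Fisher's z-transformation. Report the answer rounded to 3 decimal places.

Fisher z-transforms: z1 = atanh(0.394) = 0.416526, z2 = atanh(-0.411) = -0.436814; difference d = 0.853340
Var(d) = 1/65 + 1/25 = 0.0153846 + 0.0400000 = 0.0553846
z = d/√Var(d) = 0.853340 / √0.0553846 = 0.853340 / 0.235339 = 3.626

3.626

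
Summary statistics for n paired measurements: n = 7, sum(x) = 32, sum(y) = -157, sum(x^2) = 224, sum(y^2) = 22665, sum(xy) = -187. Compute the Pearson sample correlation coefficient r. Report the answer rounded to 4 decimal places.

Numerator: nΣxy − (Σx)(Σy) = 7·(-187) − (32)(-157) = 3715
Denominator: √[(nΣx²−(Σx)²)(nΣy²−(Σy)²)]
  nΣx²−(Σx)² = 7·224 − 1024 = 544;  nΣy²−(Σy)² = 7·22665 − 24649 = 134006
  √(544·134006) = √72899264 = 8538.1066
r = 3715 / 8538.1066 = 0.4351

0.4351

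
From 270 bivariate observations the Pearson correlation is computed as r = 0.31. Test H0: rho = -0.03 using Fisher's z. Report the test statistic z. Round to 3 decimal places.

z_r = atanh(0.31) = 0.320545,  z_0 = atanh(-0.03) = -0.030009
SE = 1/√(n−3) = 1/√267 = 0.061199
z = (z_r − z_0)/SE = (0.320545 − (-0.030009)) / 0.061199 = 0.350554 / 0.061199 = 5.728

5.728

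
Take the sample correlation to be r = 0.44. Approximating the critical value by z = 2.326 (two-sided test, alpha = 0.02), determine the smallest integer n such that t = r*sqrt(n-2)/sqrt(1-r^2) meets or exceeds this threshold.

Need r·√(n−2)/√(1−r²) ≥ 2.326
√(n−2) ≥ 2.326·√(1−0.1936) / 0.44 = 2.326·0.897998 / 0.44 = 4.7471
n−2 ≥ 22.5350  ⇒  n ≥ 24.5350
Smallest integer n = 25

25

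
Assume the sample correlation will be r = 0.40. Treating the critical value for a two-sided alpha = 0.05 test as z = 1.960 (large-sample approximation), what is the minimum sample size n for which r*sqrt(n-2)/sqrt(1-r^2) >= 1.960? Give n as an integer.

23

r√(n−2)/√(1−r²) ≥ 1.960  ⇔  n−2 ≥ (1.960)²·(1−r²)/r²
(1−r²)/r² = (1−0.1600)/0.1600 = 5.2500
n ≥ 2 + 3.8416·5.2500 = 2 + 20.1684 = 22.1684
⌈22.1684⌉ = 23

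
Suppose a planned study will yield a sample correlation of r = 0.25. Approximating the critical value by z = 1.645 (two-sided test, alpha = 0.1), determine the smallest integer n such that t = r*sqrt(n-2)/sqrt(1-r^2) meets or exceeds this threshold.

Need r·√(n−2)/√(1−r²) ≥ 1.645
√(n−2) ≥ 1.645·√(1−0.0625) / 0.25 = 1.645·0.968246 / 0.25 = 6.3711
n−2 ≥ 40.5909  ⇒  n ≥ 42.5909
Smallest integer n = 43

43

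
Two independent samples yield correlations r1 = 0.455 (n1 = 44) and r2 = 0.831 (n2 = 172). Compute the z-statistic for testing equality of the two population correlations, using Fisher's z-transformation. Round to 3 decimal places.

z1 = atanh(0.455) = 0.490988,  z2 = atanh(0.831) = 1.191359
SE = √(1/(n1−3) + 1/(n2−3)) = √(1/41 + 1/169) = √(0.0243902 + 0.0059172) = √0.0303074 = 0.174090
z = (z1 − z2)/SE = (0.490988 − 1.191359) / 0.174090 = -0.700371 / 0.174090 = -4.023

-4.023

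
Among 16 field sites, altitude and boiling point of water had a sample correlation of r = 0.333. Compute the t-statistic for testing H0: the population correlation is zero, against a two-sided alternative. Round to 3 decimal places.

1.321

t = r·√(n−2) / √(1−r²) with r = 0.333, n = 16
  = 0.333·√14 / √(1 − 0.110889)
  = 0.333·3.741657 / 0.942927
  = 1.245972 / 0.942927 = 1.321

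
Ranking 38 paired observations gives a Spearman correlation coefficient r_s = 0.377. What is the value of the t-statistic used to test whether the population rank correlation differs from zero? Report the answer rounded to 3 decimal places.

t = r_s·√(n−2) / √(1−r_s²) with r_s = 0.377, n = 38
  = 0.377·√36 / √(1 − 0.142129)
  = 0.377·6.000000 / 0.926213
  = 2.262000 / 0.926213 = 2.442

2.442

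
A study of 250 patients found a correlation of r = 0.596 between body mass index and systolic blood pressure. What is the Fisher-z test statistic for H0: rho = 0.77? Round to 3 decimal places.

-5.240

z_r = atanh(0.596) = 0.686920,  z_0 = atanh(0.77) = 1.020328
SE = 1/√(n−3) = 1/√247 = 0.063628
z = (z_r − z_0)/SE = (0.686920 − 1.020328) / 0.063628 = -0.333408 / 0.063628 = -5.240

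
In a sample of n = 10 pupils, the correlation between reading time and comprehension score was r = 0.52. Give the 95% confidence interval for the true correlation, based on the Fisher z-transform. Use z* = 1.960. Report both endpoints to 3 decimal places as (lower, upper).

(-0.163, 0.866)

z_r = atanh(0.52) = 0.576340;  SE = 1/√(n−3) = 1/√7 = 0.377964
z-limits: 0.576340 ± 1.960·0.377964 = 0.576340 ± 0.740809 = [-0.164469, 1.317149]
ρ-limits: (tanh -0.164469, tanh 1.317149) = (-0.163, 0.866)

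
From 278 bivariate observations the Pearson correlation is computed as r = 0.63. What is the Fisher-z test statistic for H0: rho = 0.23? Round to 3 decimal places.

Fisher z: atanh(0.63) = 0.741416, atanh(0.23) = 0.234189
z = (z_r − z_0)·√(n−3) = (0.741416 − 0.234189)·√275 = 0.507227 · 16.583124 = 8.411

8.411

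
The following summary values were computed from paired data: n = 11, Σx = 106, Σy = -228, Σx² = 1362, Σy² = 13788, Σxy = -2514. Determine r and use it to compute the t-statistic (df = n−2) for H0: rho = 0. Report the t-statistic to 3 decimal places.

-0.550

Numerator: nΣxy − (Σx)(Σy) = 11·(-2514) − (106)(-228) = -3486
Denominator: √[(nΣx²−(Σx)²)(nΣy²−(Σy)²)]
  nΣx²−(Σx)² = 11·1362 − 11236 = 3746;  nΣy²−(Σy)² = 11·13788 − 51984 = 99684
  √(3746·99684) = √373416264 = 19323.9816
r = -3486 / 19323.9816 = -0.1804
t = r·√(n−2)/√(1−r²) = -0.1804·√9 / √(1−0.032544) = -0.541200 / 0.983593 = -0.550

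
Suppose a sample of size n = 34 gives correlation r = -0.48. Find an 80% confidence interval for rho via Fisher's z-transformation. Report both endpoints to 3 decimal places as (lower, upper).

Fisher z: z_r = atanh(r) = ½·ln((1+(-0.48))/(1−(-0.48))) = -0.522984
SE(z) = 1/√(n−3) = 1/√31 = 0.179605
80% ⇒ z* = 1.282; margin = 1.282·0.179605 = 0.230254
CI on z-scale: (-0.753238, -0.292730)
Back-transform: tanh(-0.753238) = -0.637077, tanh(-0.292730) = -0.284646

(-0.637, -0.285)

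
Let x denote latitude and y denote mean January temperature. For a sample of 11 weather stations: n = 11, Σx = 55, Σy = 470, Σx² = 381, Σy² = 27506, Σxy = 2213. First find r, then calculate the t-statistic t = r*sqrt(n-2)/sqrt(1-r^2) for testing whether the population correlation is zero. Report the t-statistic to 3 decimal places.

Numerator: nΣxy − (Σx)(Σy) = 11·2213 − (55)(470) = -1507
Denominator: √[(nΣx²−(Σx)²)(nΣy²−(Σy)²)]
  nΣx²−(Σx)² = 11·381 − 3025 = 1166;  nΣy²−(Σy)² = 11·27506 − 220900 = 81666
  √(1166·81666) = √95222556 = 9758.2045
r = -1507 / 9758.2045 = -0.1544
t = r·√(n−2)/√(1−r²) = -0.1544·√9 / √(1−0.023839) = -0.463200 / 0.988009 = -0.469

-0.469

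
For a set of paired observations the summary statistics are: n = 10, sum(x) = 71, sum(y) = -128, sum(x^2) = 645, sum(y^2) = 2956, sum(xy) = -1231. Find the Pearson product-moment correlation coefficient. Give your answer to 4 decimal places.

-0.7478

S_xy = nΣxy − ΣxΣy = 10·(-1231) − 71·(-128) = -12310 − (-9088) = -3222
S_xx = nΣx² − (Σx)² = 10·645 − 71² = 6450 − 5041 = 1409
S_yy = nΣy² − (Σy)² = 10·2956 − (-128)² = 29560 − 16384 = 13176
r = S_xy / √(S_xx·S_yy) = -3222 / √(1409·13176) = -3222 / √18564984 = -3222 / 4308.7102 = -0.7478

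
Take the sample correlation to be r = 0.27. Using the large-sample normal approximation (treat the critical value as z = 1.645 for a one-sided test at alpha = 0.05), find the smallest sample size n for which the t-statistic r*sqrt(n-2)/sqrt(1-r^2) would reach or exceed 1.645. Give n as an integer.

37

Need r·√(n−2)/√(1−r²) ≥ 1.645
√(n−2) ≥ 1.645·√(1−0.0729) / 0.27 = 1.645·0.962860 / 0.27 = 5.8663
n−2 ≥ 34.4135  ⇒  n ≥ 36.4135
Smallest integer n = 37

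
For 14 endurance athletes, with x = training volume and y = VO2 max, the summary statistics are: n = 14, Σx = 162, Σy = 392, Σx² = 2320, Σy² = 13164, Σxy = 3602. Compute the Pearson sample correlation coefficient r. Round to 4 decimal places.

-0.9461

Numerator: nΣxy − (Σx)(Σy) = 14·3602 − (162)(392) = -13076
Denominator: √[(nΣx²−(Σx)²)(nΣy²−(Σy)²)]
  nΣx²−(Σx)² = 14·2320 − 26244 = 6236;  nΣy²−(Σy)² = 14·13164 − 153664 = 30632
  √(6236·30632) = √191021152 = 13821.0402
r = -13076 / 13821.0402 = -0.9461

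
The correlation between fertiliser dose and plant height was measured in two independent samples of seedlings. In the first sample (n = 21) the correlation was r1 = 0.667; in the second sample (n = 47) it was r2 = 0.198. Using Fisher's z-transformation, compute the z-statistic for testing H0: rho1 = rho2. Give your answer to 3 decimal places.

Fisher z-transforms: z1 = atanh(0.667) = 0.805319, z2 = atanh(0.198) = 0.200650; difference d = 0.604669
Var(d) = 1/18 + 1/44 = 0.0555556 + 0.0227273 = 0.0782829
z = d/√Var(d) = 0.604669 / √0.0782829 = 0.604669 / 0.279791 = 2.161

2.161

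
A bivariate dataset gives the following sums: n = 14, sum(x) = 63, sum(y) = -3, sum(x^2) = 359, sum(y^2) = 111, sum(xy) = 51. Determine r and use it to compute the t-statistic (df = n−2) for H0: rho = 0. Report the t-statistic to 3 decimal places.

3.459

Numerator: nΣxy − (Σx)(Σy) = 14·51 − (63)(-3) = 903
Denominator: √[(nΣx²−(Σx)²)(nΣy²−(Σy)²)]
  nΣx²−(Σx)² = 14·359 − 3969 = 1057;  nΣy²−(Σy)² = 14·111 − 9 = 1545
  √(1057·1545) = √1633065 = 1277.9143
r = 903 / 1277.9143 = 0.7066
t = r·√(n−2)/√(1−r²) = 0.7066·√12 / √(1−0.499284) = 2.447734 / 0.707613 = 3.459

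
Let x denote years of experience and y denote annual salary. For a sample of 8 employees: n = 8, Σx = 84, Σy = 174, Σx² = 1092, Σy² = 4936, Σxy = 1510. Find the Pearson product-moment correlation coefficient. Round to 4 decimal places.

-0.6446

S_xy = nΣxy − ΣxΣy = 8·1510 − 84·174 = 12080 − 14616 = -2536
S_xx = nΣx² − (Σx)² = 8·1092 − 84² = 8736 − 7056 = 1680
S_yy = nΣy² − (Σy)² = 8·4936 − 174² = 39488 − 30276 = 9212
r = S_xy / √(S_xx·S_yy) = -2536 / √(1680·9212) = -2536 / √15476160 = -2536 / 3933.9751 = -0.6446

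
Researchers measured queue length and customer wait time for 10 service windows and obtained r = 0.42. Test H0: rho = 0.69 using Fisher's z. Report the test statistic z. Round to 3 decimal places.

-1.059

Fisher z: atanh(0.42) = 0.447692, atanh(0.69) = 0.847956
z = (z_r − z_0)·√(n−3) = (0.447692 − 0.847956)·√7 = -0.400264 · 2.645751 = -1.059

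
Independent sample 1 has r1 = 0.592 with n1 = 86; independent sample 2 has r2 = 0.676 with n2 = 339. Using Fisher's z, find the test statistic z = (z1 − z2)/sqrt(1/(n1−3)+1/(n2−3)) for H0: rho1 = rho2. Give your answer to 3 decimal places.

Fisher z-transforms: z1 = atanh(0.592) = 0.680740, z2 = atanh(0.676) = 0.821711; difference d = -0.140971
Var(d) = 1/83 + 1/336 = 0.0120482 + 0.0029762 = 0.0150244
z = d/√Var(d) = -0.140971 / √0.0150244 = -0.140971 / 0.122574 = -1.150

-1.150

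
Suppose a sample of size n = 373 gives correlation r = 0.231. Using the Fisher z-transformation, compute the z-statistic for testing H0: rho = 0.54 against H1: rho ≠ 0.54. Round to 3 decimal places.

-7.096

Fisher z: atanh(0.231) = 0.235246, atanh(0.54) = 0.604156
z = (z_r − z_0)·√(n−3) = (0.235246 − 0.604156)·√370 = -0.368910 · 19.235384 = -7.096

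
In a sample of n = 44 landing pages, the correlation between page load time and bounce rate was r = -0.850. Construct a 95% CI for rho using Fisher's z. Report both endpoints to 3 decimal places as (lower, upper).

z_r = atanh(-0.850) = -1.256153;  SE = 1/√(n−3) = 1/√41 = 0.156174
z-limits: -1.256153 ± 1.960·0.156174 = -1.256153 ± 0.306101 = [-1.562254, -0.950052]
ρ-limits: (tanh -1.562254, tanh -0.950052) = (-0.916, -0.740)

(-0.916, -0.740)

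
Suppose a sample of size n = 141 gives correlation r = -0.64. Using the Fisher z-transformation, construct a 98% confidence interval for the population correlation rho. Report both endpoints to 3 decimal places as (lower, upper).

(-0.743, -0.508)

Fisher z: z_r = atanh(r) = ½·ln((1+(-0.64))/(1−(-0.64))) = -0.758174
SE(z) = 1/√(n−3) = 1/√138 = 0.085126
98% ⇒ z* = 2.326; margin = 2.326·0.085126 = 0.198003
CI on z-scale: (-0.956177, -0.560171)
Back-transform: tanh(-0.956177) = -0.742567, tanh(-0.560171) = -0.508104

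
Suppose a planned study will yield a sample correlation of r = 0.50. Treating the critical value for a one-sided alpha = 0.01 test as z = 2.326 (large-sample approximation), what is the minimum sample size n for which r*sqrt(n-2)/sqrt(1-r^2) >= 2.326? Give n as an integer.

19

r√(n−2)/√(1−r²) ≥ 2.326  ⇔  n−2 ≥ (2.326)²·(1−r²)/r²
(1−r²)/r² = (1−0.2500)/0.2500 = 3.0000
n ≥ 2 + 5.410276·3.0000 = 2 + 16.2308 = 18.2308
⌈18.2308⌉ = 19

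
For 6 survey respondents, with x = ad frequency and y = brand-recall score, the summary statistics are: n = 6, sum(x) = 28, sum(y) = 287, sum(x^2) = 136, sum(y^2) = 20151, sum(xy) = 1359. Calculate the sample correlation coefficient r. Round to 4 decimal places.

0.1063

S_xy = nΣxy − ΣxΣy = 6·1359 − 28·287 = 8154 − 8036 = 118
S_xx = nΣx² − (Σx)² = 6·136 − 28² = 816 − 784 = 32
S_yy = nΣy² − (Σy)² = 6·20151 − 287² = 120906 − 82369 = 38537
r = S_xy / √(S_xx·S_yy) = 118 / √(32·38537) = 118 / √1233184 = 118 / 1110.4882 = 0.1063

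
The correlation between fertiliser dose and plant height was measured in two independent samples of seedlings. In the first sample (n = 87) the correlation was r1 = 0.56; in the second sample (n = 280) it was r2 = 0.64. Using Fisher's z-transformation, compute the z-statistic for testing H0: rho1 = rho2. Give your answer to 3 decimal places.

-1.006

z1 = atanh(0.56) = 0.632833,  z2 = atanh(0.64) = 0.758174
SE = √(1/(n1−3) + 1/(n2−3)) = √(1/84 + 1/277) = √(0.0119048 + 0.0036101) = √0.0155149 = 0.124559
z = (z1 − z2)/SE = (0.632833 − 0.758174) / 0.124559 = -0.125341 / 0.124559 = -1.006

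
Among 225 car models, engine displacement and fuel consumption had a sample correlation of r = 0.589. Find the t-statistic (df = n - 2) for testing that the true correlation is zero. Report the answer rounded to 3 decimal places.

1 − r² = 1 − 0.346921 = 0.653079;  √(1−r²) = 0.808133
√(n−2) = √223 = 14.933185
t = r·√(n−2)/√(1−r²) = 0.589 · 14.933185 / 0.808133 = 10.884

10.884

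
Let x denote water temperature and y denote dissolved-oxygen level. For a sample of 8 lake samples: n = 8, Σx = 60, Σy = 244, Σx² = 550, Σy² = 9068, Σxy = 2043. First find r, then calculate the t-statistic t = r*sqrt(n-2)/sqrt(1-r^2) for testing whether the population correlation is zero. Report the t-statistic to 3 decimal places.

1.524

Numerator: nΣxy − (Σx)(Σy) = 8·2043 − (60)(244) = 1704
Denominator: √[(nΣx²−(Σx)²)(nΣy²−(Σy)²)]
  nΣx²−(Σx)² = 8·550 − 3600 = 800;  nΣy²−(Σy)² = 8·9068 − 59536 = 13008
  √(800·13008) = √10406400 = 3225.8952
r = 1704 / 3225.8952 = 0.5282
t = r·√(n−2)/√(1−r²) = 0.5282·√6 / √(1−0.278995) = 1.293820 / 0.849120 = 1.524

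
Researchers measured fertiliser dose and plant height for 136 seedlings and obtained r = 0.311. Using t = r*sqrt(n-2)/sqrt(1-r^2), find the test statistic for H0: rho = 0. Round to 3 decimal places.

3.788

1 − r² = 1 − 0.096721 = 0.903279;  √(1−r²) = 0.950410
√(n−2) = √134 = 11.575837
t = r·√(n−2)/√(1−r²) = 0.311 · 11.575837 / 0.950410 = 3.788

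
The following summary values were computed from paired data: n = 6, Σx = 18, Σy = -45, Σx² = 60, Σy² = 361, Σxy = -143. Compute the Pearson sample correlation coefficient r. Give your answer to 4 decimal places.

S_xy = nΣxy − ΣxΣy = 6·(-143) − 18·(-45) = -858 − (-810) = -48
S_xx = nΣx² − (Σx)² = 6·60 − 18² = 360 − 324 = 36
S_yy = nΣy² − (Σy)² = 6·361 − (-45)² = 2166 − 2025 = 141
r = S_xy / √(S_xx·S_yy) = -48 / √(36·141) = -48 / √5076 = -48 / 71.2461 = -0.6737

-0.6737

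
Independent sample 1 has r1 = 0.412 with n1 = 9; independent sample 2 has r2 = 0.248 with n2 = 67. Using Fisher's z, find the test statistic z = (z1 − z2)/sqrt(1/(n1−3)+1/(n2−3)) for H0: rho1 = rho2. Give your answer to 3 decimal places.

z1 = atanh(0.412) = 0.438018,  z2 = atanh(0.248) = 0.253281
SE = √(1/(n1−3) + 1/(n2−3)) = √(1/6 + 1/64) = √(0.1666667 + 0.0156250) = √0.1822917 = 0.426956
z = (z1 − z2)/SE = (0.438018 − 0.253281) / 0.426956 = 0.184737 / 0.426956 = 0.433

0.433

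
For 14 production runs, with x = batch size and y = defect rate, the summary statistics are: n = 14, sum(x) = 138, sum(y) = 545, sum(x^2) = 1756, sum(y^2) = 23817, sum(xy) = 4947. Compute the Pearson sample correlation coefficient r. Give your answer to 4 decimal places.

-0.4191

S_xy = nΣxy − ΣxΣy = 14·4947 − 138·545 = 69258 − 75210 = -5952
S_xx = nΣx² − (Σx)² = 14·1756 − 138² = 24584 − 19044 = 5540
S_yy = nΣy² − (Σy)² = 14·23817 − 545² = 333438 − 297025 = 36413
r = S_xy / √(S_xx·S_yy) = -5952 / √(5540·36413) = -5952 / √201728020 = -5952 / 14203.0990 = -0.4191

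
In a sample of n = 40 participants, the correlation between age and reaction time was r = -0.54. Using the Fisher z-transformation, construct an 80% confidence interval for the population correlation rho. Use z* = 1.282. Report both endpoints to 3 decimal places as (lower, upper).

(-0.672, -0.374)

Fisher z: z_r = atanh(r) = ½·ln((1+(-0.54))/(1−(-0.54))) = -0.604156
SE(z) = 1/√(n−3) = 1/√37 = 0.164399
80% ⇒ z* = 1.282; margin = 1.282·0.164399 = 0.210760
CI on z-scale: (-0.814916, -0.393396)
Back-transform: tanh(-0.814916) = -0.672293, tanh(-0.393396) = -0.374284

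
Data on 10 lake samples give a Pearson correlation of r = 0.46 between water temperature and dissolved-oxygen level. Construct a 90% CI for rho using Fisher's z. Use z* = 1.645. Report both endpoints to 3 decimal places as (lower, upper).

(-0.124, 0.807)

z_r = atanh(0.46) = 0.497311;  SE = 1/√(n−3) = 1/√7 = 0.377964
z-limits: 0.497311 ± 1.645·0.377964 = 0.497311 ± 0.621751 = [-0.124440, 1.119062]
ρ-limits: (tanh -0.124440, tanh 1.119062) = (-0.124, 0.807)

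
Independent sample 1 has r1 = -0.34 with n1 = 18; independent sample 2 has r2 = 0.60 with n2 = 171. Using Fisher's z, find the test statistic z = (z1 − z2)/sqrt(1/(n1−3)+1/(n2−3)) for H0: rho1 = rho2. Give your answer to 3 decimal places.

z1 = atanh(-0.34) = -0.354093,  z2 = atanh(0.60) = 0.693147
SE = √(1/(n1−3) + 1/(n2−3)) = √(1/15 + 1/168) = √(0.0666667 + 0.0059524) = √0.0726191 = 0.269479
z = (z1 − z2)/SE = (-0.354093 − 0.693147) / 0.269479 = -1.047240 / 0.269479 = -3.886

-3.886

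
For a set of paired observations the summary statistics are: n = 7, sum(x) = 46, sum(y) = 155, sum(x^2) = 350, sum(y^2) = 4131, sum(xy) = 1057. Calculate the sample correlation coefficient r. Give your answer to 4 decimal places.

0.2104

Numerator: nΣxy − (Σx)(Σy) = 7·1057 − (46)(155) = 269
Denominator: √[(nΣx²−(Σx)²)(nΣy²−(Σy)²)]
  nΣx²−(Σx)² = 7·350 − 2116 = 334;  nΣy²−(Σy)² = 7·4131 − 24025 = 4892
  √(334·4892) = √1633928 = 1278.2519
r = 269 / 1278.2519 = 0.2104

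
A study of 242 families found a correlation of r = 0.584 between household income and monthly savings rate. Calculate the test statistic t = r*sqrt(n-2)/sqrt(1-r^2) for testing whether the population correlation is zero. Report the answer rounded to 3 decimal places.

1 − r² = 1 − 0.341056 = 0.658944;  √(1−r²) = 0.811754
√(n−2) = √240 = 15.491933
t = r·√(n−2)/√(1−r²) = 0.584 · 15.491933 / 0.811754 = 11.145

11.145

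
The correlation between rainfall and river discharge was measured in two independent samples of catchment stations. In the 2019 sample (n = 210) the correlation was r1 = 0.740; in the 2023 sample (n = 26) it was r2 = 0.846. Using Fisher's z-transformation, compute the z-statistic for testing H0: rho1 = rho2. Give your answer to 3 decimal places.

-1.326

Fisher z-transforms: z1 = atanh(0.740) = 0.950479, z2 = atanh(0.846) = 1.241912; difference d = -0.291433
Var(d) = 1/207 + 1/23 = 0.0048309 + 0.0434783 = 0.0483092
z = d/√Var(d) = -0.291433 / √0.0483092 = -0.291433 / 0.219794 = -1.326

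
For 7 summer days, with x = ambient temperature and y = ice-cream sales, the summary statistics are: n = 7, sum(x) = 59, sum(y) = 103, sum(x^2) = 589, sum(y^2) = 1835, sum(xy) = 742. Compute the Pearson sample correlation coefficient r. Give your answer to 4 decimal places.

S_xy = nΣxy − ΣxΣy = 7·742 − 59·103 = 5194 − 6077 = -883
S_xx = nΣx² − (Σx)² = 7·589 − 59² = 4123 − 3481 = 642
S_yy = nΣy² − (Σy)² = 7·1835 − 103² = 12845 − 10609 = 2236
r = S_xy / √(S_xx·S_yy) = -883 / √(642·2236) = -883 / √1435512 = -883 / 1198.1285 = -0.7370

-0.7370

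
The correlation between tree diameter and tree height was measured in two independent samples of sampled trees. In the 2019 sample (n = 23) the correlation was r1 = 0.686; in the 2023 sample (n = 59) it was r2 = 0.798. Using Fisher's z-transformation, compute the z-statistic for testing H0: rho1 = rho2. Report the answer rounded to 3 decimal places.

-0.970

Fisher z-transforms: z1 = atanh(0.686) = 0.840361, z2 = atanh(0.798) = 1.093081; difference d = -0.252720
Var(d) = 1/20 + 1/56 = 0.0500000 + 0.0178571 = 0.0678571
z = d/√Var(d) = -0.252720 / √0.0678571 = -0.252720 / 0.260494 = -0.970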